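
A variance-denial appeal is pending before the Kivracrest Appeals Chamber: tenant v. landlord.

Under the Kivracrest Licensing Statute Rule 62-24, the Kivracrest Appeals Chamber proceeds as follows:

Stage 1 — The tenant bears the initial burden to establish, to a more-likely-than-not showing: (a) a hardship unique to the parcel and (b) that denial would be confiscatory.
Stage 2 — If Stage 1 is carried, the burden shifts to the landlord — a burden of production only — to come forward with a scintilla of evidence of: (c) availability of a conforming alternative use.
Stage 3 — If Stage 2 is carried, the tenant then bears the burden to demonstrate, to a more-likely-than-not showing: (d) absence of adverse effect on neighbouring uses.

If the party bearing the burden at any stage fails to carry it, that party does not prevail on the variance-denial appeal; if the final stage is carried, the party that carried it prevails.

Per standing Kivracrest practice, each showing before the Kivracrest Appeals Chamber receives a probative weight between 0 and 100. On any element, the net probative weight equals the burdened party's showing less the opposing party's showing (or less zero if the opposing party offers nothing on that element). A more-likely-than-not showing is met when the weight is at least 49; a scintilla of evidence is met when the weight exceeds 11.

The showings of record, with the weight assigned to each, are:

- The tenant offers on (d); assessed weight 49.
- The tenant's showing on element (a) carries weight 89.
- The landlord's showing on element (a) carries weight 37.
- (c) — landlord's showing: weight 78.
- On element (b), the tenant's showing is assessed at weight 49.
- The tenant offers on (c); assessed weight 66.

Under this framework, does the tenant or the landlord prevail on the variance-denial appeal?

Stage 1 (tenant, a more-likely-than-not showing, weight is at least 49): (a) net 89−37=52 ≥ 49 — meets; (b) 49 ≥ 49 — meets.
  Stage 1 is satisfied; the onus moves to the landlord.
Stage 2 (landlord, a scintilla of evidence, weight exceeds 11): (c) net 78−66=12 > 11 — meets.
  Stage 2 carried; the burden shifts to the tenant.
Stage 3 (tenant, a more-likely-than-not showing, weight is at least 49): (d) 49 ≥ 49 — meets.
  The tenant carries the last stage.
With every stage satisfied, the tenant prevails.

tenant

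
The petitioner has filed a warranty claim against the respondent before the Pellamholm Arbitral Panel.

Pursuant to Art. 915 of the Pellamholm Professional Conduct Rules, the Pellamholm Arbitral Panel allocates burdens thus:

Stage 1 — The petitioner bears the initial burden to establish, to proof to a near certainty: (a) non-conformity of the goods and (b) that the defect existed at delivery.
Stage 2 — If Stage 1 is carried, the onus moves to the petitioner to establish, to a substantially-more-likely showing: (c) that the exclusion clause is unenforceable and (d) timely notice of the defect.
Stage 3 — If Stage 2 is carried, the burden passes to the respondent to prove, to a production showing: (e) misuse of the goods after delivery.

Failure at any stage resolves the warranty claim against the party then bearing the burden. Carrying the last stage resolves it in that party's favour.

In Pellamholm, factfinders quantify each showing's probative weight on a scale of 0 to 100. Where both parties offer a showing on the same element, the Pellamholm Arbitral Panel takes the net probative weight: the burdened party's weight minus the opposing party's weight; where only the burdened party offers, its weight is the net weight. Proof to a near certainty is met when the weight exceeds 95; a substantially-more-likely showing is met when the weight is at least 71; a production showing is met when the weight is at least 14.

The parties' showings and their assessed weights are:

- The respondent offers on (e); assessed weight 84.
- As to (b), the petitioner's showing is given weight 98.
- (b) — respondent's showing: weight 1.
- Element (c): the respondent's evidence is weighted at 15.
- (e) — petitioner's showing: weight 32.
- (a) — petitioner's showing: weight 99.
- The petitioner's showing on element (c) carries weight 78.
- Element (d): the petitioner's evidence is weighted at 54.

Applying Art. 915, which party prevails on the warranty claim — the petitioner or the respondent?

At Stage 1 the petitioner must meet proof to a near certainty (weight exceeds 95): on (a) the weight is 99, which does exceed 95, so (a) meets the standard; on (b) the weight is 98 less the opposing 1 gives net 97, > 95, so (b) meets the standard.
  Stage 1 is satisfied; the petitioner continues to bear the burden.
At Stage 2 the petitioner must meet a substantially-more-likely showing (weight is at least 71): on (c) the weight is 78 less the opposing 15 gives net 63, < 71, so (c) does not meet the standard; on (d) the weight is 54, < 71, so (d) does not meet the standard.
  Stage 2 not carried; the petitioner fails its burden.
The analysis ends at Stage 2; the respondent prevails.

respondent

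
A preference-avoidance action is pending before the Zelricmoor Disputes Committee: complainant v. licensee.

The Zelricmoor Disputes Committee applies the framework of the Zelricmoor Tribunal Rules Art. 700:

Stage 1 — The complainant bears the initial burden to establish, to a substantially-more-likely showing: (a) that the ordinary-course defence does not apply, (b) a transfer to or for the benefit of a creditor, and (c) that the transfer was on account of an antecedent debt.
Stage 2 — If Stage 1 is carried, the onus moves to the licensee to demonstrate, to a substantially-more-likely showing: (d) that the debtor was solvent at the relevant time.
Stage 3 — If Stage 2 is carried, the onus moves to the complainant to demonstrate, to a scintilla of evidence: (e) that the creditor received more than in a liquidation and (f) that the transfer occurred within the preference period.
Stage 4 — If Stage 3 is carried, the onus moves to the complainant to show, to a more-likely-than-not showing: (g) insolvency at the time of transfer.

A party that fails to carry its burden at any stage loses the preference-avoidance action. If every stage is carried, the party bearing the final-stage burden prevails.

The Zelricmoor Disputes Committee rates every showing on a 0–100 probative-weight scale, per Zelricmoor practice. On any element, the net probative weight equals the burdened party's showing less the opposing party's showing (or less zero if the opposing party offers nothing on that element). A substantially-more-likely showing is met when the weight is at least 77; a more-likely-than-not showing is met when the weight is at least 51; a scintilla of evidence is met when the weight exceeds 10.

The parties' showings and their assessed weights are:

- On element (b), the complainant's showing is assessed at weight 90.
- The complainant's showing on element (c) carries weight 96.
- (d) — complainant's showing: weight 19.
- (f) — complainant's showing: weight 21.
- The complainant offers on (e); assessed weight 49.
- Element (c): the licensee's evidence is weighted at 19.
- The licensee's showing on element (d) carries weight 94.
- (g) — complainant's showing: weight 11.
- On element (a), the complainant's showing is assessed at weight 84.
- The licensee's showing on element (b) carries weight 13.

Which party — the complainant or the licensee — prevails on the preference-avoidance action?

At Stage 1 the complainant must meet a substantially-more-likely showing (weight is at least 77): on (a) the weight is 84, which does reach 77, so (a) meets the standard; on (b) the weight is 90 less the opposing 13 gives net 77, ≥ 77, so (b) meets the standard; on (c) the weight is 96 less the opposing 19 gives net 77, which does reach 77, so (c) meets the standard.
  Stage 1 is satisfied; the onus moves to the licensee.
At Stage 2 the licensee must meet a substantially-more-likely showing (weight is at least 77): on (d) the weight is 94 less the opposing 19 gives net 75, which does not reach 77, so (d) does not meet the standard.
  The licensee does not carry Stage 2.
The complainant prevails.

complainant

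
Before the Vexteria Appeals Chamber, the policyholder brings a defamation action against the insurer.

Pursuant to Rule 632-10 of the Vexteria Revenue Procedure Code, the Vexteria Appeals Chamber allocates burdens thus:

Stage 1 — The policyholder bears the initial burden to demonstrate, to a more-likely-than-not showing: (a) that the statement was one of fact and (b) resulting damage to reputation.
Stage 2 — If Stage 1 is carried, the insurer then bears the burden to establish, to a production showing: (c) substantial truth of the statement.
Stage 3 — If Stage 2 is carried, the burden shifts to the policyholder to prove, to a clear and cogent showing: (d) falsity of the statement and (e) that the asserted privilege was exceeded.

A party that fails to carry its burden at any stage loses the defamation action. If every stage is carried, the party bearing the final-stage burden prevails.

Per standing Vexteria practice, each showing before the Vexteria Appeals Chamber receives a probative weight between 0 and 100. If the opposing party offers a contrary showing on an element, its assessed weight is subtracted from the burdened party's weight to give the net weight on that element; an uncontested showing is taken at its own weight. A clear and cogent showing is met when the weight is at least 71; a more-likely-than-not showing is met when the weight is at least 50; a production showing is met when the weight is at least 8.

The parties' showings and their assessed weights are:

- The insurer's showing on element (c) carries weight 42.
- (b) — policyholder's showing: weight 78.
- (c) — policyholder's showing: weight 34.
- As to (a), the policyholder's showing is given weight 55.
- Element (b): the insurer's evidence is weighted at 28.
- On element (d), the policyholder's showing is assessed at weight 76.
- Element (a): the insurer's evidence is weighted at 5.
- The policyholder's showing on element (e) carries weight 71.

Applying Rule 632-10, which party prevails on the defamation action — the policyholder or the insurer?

policyholder

At Stage 1 the policyholder must meet a more-likely-than-not showing (weight is at least 50): on (a) the weight is 55 less the opposing 5 gives net 50, which does reach 50, so (a) meets the standard; on (b) the weight is 78 less the opposing 28 gives net 50, which does reach 50, so (b) meets the standard.
  Stage 1 is satisfied; the onus moves to the insurer.
At Stage 2 the insurer must meet a production showing (weight is at least 8): on (c) the weight is 42 less the opposing 34 gives net 8, ≥ 8, so (c) meets the standard.
  Stage 2 carried; the burden shifts to the policyholder.
At Stage 3 the policyholder must meet a clear and cogent showing (weight is at least 71): on (d) the weight is 76, which does reach 71, so (d) meets the standard; on (e) the weight is 71, ≥ 71, so (e) meets the standard.
  All elements met at the final stage.
Every stage carried; the policyholder prevails.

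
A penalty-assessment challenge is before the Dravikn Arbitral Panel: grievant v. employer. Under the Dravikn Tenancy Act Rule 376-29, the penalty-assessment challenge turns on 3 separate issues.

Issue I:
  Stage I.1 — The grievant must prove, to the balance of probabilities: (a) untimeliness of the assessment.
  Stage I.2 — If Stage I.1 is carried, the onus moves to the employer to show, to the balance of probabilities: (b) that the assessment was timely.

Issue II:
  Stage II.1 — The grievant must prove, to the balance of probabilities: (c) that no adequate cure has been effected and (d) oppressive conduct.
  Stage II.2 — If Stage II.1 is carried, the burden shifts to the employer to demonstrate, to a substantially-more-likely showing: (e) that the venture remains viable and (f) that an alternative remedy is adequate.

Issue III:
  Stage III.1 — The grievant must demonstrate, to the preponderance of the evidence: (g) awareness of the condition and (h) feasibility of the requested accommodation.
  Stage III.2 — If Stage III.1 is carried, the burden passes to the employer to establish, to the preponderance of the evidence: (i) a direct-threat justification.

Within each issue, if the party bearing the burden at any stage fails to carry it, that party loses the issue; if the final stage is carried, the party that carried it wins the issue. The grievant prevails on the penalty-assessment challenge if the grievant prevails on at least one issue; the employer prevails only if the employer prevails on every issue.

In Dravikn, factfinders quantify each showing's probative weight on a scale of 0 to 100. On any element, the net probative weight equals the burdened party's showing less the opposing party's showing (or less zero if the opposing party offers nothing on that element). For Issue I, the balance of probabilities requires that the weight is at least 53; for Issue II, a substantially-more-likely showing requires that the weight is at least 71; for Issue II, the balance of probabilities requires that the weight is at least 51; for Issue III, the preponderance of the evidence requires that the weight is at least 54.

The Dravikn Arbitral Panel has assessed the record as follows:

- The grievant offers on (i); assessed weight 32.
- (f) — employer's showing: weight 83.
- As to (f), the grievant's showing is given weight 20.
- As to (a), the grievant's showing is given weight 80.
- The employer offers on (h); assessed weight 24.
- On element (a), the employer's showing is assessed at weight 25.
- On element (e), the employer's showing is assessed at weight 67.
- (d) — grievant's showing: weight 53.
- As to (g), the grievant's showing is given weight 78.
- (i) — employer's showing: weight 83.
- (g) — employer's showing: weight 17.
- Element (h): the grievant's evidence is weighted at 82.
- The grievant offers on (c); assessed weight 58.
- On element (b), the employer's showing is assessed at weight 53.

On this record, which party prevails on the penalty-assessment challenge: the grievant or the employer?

— Issue I —
Stage I.1 — burden on grievant; standard: the balance of probabilities (weight is at least 53).
    (a): 80 − 25 = 55 ≥ 53 [met]
  All elements met. The burden passes to the employer.
Stage I.2 — burden on employer; standard: the balance of probabilities (weight is at least 53).
    (b): 53 ≥ 53 [met]
  Stage I.2 carried; the final stage is satisfied.
Every stage carried; the employer prevails on this issue.
— Issue II —
Stage II.1 (grievant, the balance of probabilities, weight is at least 51): (c) 58 ≥ 51 — meets; (d) 53 ≥ 51 — meets.
  All elements met. The burden passes to the employer.
Stage II.2 (employer, a substantially-more-likely showing, weight is at least 71): (e) 67 < 71 — fails; (f) net 83−20=63 < 71 — fails.
  Stage II.2 not carried; the employer fails its burden.
The grievant prevails on this issue.
— Issue III —
At Stage III.1 the grievant must meet the preponderance of the evidence (weight is at least 54): on (g) the weight is 78 less the opposing 17 gives net 61, which does reach 54, so (g) meets the standard; on (h) the weight is 82 less the opposing 24 gives net 58, which does reach 54, so (h) meets the standard.
  Stage III.1 carried; the burden shifts to the employer.
At Stage III.2 the employer must meet the preponderance of the evidence (weight is at least 54): on (i) the weight is 83 less the opposing 32 gives net 51, which does not reach 54, so (i) does not meet the standard.
  Stage III.2 not carried; the employer fails its burden.
The analysis ends at Stage III.2; the grievant prevails on this issue.
Per-issue: Issue I → employer; Issue II → grievant; Issue III → grievant. The grievant must prevail on at least one issue; overall, the grievant prevails.

grievant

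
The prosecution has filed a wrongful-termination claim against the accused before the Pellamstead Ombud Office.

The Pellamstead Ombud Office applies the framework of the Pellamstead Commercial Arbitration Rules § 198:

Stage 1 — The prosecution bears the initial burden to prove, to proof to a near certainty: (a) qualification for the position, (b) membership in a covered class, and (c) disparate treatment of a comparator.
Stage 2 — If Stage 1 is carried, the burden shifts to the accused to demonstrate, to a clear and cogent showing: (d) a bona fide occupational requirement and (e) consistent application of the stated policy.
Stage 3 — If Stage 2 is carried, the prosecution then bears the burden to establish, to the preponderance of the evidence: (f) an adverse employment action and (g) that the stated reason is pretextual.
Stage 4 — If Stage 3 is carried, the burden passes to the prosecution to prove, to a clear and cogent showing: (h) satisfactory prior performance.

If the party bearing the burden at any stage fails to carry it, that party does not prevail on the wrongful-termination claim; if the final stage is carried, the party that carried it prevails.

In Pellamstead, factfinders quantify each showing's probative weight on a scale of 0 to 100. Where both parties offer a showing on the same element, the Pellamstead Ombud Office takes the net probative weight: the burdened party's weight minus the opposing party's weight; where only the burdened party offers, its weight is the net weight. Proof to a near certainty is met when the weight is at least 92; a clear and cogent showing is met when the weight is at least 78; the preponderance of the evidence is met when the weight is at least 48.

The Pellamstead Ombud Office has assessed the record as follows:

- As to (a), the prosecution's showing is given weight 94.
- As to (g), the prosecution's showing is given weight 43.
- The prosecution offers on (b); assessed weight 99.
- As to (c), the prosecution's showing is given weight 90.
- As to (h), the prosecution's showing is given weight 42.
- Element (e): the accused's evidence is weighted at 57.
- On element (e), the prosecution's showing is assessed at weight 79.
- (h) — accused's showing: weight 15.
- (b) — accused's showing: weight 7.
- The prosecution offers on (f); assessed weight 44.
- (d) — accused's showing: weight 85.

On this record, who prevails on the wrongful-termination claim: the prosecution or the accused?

Stage 1 — burden on prosecution; standard: proof to a near certainty (weight is at least 92).
    (a): 94 ≥ 92 [met]
    (b): 99 − 7 = 92 ≥ 92 [met]
    (c): 90 < 92 [not met]
  Stage 1 not carried; the prosecution fails its burden.
The analysis ends at Stage 1; the accused prevails.

accused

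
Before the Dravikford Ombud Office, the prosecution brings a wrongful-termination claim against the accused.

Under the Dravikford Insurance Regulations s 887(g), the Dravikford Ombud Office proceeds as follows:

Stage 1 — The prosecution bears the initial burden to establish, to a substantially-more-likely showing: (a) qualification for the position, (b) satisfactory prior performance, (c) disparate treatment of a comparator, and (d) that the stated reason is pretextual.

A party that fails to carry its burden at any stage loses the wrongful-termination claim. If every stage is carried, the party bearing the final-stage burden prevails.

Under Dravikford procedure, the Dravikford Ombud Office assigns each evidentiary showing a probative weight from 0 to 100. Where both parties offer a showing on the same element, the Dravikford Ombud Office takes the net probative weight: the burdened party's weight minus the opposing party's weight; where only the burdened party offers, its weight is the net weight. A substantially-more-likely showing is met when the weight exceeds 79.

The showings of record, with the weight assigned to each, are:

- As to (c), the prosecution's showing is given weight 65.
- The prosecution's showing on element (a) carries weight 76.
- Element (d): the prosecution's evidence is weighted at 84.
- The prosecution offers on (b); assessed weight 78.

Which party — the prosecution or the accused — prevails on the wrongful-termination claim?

At Stage 1 the prosecution must meet a substantially-more-likely showing (weight exceeds 79): on (a) the weight is 76, which does not exceed 79, so (a) does not meet the standard; on (b) the weight is 78, which does not exceed 79, so (b) does not meet the standard; on (c) the weight is 65, which does not exceed 79, so (c) does not meet the standard; on (d) the weight is 84, > 79, so (d) meets the standard.
  Stage 1 not carried; the prosecution fails its burden.
The accused prevails.

accused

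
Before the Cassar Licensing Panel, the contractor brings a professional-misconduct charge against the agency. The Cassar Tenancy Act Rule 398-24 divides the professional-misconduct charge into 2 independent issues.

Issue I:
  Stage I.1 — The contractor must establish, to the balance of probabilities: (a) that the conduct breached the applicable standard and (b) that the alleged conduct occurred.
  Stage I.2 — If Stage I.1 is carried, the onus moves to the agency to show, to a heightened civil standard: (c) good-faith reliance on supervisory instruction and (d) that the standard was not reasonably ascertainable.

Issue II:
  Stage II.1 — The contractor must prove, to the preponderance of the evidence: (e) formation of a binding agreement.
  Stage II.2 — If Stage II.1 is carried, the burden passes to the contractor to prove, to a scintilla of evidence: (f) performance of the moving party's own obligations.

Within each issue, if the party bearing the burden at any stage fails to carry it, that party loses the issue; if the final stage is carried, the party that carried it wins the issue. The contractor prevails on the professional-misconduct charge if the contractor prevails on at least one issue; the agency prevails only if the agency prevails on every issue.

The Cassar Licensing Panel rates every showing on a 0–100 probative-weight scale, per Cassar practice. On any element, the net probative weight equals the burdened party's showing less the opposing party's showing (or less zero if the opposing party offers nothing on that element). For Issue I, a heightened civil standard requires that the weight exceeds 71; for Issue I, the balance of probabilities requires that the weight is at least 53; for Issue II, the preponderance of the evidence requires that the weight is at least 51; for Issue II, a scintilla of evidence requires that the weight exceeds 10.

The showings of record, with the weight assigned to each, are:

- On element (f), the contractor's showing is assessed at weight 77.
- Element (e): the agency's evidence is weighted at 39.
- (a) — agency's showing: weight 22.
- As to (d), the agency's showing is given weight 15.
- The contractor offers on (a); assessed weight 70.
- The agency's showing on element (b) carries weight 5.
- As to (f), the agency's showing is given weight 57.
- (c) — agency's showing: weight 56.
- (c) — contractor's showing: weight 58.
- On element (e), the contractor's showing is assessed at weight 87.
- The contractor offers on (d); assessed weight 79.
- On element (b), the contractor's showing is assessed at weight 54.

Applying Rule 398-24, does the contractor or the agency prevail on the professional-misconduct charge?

agency

— Issue I —
Stage I.1 (contractor, the balance of probabilities, weight is at least 53): (a) net 70−22=48 < 53 — fails; (b) net 54−5=49 < 53 — fails.
  Stage I.1 not carried; the contractor fails its burden.
The agency prevails on this issue.
— Issue II —
At Stage II.1 the contractor must meet the preponderance of the evidence (weight is at least 51): on (e) the weight is 87 less the opposing 39 gives net 48, < 51, so (e) does not meet the standard.
  Not every element is met, so the contractor fails to carry Stage II.1.
The agency prevails on this issue.
Per-issue: Issue I → agency; Issue II → agency. The contractor must prevail on at least one issue; overall, the agency prevails.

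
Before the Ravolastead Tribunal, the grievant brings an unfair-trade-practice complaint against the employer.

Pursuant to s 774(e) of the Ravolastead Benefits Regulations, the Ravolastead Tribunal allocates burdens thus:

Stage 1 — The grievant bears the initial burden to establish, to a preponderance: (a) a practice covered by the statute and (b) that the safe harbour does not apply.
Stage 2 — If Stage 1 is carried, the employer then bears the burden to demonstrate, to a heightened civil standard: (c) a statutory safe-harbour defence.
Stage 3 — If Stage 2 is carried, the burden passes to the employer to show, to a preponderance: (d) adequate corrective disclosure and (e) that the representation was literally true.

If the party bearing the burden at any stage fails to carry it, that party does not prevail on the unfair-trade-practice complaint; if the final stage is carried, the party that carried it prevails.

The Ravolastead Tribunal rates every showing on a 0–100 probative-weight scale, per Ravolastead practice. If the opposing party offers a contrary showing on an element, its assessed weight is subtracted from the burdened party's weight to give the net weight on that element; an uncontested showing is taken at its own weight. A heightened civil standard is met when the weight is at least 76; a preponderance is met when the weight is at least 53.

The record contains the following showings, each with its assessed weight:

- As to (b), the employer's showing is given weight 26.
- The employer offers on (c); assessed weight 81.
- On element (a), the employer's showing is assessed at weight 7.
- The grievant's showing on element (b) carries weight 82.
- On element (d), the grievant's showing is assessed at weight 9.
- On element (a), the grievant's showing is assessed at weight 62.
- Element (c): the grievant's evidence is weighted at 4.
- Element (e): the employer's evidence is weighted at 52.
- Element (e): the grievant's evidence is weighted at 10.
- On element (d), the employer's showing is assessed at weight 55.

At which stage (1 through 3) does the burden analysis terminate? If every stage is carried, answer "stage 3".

stage 3

Stage 1 — burden on grievant; standard: a preponderance (weight is at least 53).
    (a): 62 − 7 = 55 ≥ 53 [met]
    (b): 82 − 26 = 56 ≥ 53 [met]
  The grievant carries Stage 1; the employer now bears the burden.
Stage 2 — burden on employer; standard: a heightened civil standard (weight is at least 76).
    (c): 81 − 4 = 77 ≥ 76 [met]
  All elements met. The employer retains the burden for Stage 3.
Stage 3 — burden on employer; standard: a preponderance (weight is at least 53).
    (d): 55 − 9 = 46 < 53 [not met]
    (e): 52 − 10 = 42 < 53 [not met]
  Stage 3 not carried; the employer fails its burden.
The analysis ends at Stage 3; the grievant prevails.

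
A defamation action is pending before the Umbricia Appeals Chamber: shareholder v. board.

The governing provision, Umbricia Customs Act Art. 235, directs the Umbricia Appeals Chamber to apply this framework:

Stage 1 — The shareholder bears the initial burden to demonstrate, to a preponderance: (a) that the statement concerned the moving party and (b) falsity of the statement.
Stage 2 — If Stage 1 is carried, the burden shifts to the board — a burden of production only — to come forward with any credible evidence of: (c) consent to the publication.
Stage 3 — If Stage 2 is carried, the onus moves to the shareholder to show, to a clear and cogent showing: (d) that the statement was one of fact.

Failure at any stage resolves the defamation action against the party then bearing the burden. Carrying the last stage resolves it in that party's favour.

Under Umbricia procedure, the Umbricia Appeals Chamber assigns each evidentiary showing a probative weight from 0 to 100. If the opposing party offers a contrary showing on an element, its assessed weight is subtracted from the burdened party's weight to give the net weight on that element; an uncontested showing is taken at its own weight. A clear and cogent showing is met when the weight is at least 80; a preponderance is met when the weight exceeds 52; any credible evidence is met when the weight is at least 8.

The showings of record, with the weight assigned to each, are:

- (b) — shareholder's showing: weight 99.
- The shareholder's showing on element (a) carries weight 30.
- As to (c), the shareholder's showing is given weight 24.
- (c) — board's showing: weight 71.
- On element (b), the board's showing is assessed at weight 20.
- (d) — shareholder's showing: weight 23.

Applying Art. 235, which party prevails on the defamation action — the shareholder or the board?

board

At Stage 1 the shareholder must meet a preponderance (weight exceeds 52): on (a) the weight is 30, which does not exceed 52, so (a) does not meet the standard; on (b) the weight is 99 less the opposing 20 gives net 79, > 52, so (b) meets the standard.
  The shareholder does not carry Stage 1.
The board prevails.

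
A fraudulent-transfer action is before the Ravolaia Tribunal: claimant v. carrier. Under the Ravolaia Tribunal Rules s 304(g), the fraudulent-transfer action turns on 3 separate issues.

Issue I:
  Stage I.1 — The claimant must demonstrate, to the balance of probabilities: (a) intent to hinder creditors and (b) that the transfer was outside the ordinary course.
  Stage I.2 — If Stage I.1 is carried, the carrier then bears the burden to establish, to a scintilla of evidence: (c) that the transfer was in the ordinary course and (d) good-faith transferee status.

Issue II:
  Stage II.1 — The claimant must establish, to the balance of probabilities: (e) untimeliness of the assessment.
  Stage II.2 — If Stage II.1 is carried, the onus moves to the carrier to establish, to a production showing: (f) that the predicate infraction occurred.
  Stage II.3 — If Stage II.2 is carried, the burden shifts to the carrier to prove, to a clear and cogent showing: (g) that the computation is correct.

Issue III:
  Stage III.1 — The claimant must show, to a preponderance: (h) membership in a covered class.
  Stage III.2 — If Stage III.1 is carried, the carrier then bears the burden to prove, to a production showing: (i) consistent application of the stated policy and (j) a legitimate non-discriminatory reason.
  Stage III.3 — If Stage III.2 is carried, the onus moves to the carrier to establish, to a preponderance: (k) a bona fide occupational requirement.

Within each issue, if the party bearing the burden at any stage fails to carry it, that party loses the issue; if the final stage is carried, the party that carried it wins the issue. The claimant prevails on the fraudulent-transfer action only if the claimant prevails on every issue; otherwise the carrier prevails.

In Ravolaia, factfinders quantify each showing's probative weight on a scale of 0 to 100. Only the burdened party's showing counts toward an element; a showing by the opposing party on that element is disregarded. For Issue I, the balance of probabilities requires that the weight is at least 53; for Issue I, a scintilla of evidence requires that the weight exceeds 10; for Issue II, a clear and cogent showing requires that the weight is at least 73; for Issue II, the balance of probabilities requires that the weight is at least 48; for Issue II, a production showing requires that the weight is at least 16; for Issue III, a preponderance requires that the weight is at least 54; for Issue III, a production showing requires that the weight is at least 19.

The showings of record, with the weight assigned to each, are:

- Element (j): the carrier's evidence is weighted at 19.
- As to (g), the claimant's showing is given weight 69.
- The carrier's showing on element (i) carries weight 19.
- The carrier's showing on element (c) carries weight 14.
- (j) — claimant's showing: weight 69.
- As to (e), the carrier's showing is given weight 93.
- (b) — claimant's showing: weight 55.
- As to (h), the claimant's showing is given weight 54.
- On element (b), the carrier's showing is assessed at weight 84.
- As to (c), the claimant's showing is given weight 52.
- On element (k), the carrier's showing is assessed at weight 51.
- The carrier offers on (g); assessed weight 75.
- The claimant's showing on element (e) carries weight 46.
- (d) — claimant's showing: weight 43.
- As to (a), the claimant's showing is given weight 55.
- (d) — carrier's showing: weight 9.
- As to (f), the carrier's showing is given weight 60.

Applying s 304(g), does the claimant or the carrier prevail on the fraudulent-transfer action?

carrier

— Issue I —
At Stage I.1 the claimant must meet the balance of probabilities (weight is at least 53): on (a) the weight is 55, ≥ 53, so (a) meets the standard; on (b) the weight is 55 (the carrier's 84 is given no effect), ≥ 53, so (b) meets the standard.
  The claimant carries Stage I.1; the carrier now bears the burden.
At Stage I.2 the carrier must meet a scintilla of evidence (weight exceeds 10): on (c) the weight is 14 (the claimant's 52 is given no effect), which does exceed 10, so (c) meets the standard; on (d) the weight is 9 (the claimant's 43 is given no effect), which does not exceed 10, so (d) does not meet the standard.
  The carrier does not carry Stage I.2.
The claimant prevails on this issue.
— Issue II —
Stage II.1 (claimant, the balance of probabilities, weight is at least 48): (e) 46 (carrier's 93 disregarded) < 48 — fails.
  The claimant does not carry Stage II.1.
So the carrier prevails on this issue.
— Issue III —
Stage III.1 (claimant, a preponderance, weight is at least 54): (h) 54 ≥ 54 — meets.
  Stage III.1 is satisfied; the onus moves to the carrier.
Stage III.2 (carrier, a production showing, weight is at least 19): (i) 19 ≥ 19 — meets; (j) 19 (claimant's 69 disregarded) ≥ 19 — meets.
  Stage III.2 is satisfied; the carrier continues to bear the burden.
Stage III.3 (carrier, a preponderance, weight is at least 54): (k) 51 < 54 — fails.
  The carrier does not carry Stage III.3.
The analysis ends at Stage III.3; the claimant prevails on this issue.
Per-issue: Issue I → claimant; Issue II → carrier; Issue III → claimant. The claimant must prevail on every issue; overall, the carrier prevails.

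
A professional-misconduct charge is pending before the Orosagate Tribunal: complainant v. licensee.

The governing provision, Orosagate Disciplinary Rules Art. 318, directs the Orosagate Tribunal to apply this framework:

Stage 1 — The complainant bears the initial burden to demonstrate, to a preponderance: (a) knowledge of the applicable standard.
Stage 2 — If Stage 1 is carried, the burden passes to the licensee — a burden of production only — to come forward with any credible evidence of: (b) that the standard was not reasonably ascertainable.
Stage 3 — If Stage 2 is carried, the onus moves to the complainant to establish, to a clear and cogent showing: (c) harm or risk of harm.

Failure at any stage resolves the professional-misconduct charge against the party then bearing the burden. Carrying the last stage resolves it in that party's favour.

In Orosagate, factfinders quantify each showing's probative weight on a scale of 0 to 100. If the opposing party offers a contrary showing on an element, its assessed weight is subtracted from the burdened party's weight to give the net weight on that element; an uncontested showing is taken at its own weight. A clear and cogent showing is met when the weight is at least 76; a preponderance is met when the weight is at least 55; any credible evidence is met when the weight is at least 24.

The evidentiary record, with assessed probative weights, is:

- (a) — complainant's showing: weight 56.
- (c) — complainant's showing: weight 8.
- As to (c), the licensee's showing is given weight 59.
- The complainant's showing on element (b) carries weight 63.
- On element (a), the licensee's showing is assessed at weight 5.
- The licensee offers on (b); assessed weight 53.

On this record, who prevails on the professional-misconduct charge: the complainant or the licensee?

At Stage 1 the complainant must meet a preponderance (weight is at least 55): on (a) the weight is 56 less the opposing 5 gives net 51, < 55, so (a) does not meet the standard.
  Not every element is met, so the complainant fails to carry Stage 1.
So the licensee prevails.

licensee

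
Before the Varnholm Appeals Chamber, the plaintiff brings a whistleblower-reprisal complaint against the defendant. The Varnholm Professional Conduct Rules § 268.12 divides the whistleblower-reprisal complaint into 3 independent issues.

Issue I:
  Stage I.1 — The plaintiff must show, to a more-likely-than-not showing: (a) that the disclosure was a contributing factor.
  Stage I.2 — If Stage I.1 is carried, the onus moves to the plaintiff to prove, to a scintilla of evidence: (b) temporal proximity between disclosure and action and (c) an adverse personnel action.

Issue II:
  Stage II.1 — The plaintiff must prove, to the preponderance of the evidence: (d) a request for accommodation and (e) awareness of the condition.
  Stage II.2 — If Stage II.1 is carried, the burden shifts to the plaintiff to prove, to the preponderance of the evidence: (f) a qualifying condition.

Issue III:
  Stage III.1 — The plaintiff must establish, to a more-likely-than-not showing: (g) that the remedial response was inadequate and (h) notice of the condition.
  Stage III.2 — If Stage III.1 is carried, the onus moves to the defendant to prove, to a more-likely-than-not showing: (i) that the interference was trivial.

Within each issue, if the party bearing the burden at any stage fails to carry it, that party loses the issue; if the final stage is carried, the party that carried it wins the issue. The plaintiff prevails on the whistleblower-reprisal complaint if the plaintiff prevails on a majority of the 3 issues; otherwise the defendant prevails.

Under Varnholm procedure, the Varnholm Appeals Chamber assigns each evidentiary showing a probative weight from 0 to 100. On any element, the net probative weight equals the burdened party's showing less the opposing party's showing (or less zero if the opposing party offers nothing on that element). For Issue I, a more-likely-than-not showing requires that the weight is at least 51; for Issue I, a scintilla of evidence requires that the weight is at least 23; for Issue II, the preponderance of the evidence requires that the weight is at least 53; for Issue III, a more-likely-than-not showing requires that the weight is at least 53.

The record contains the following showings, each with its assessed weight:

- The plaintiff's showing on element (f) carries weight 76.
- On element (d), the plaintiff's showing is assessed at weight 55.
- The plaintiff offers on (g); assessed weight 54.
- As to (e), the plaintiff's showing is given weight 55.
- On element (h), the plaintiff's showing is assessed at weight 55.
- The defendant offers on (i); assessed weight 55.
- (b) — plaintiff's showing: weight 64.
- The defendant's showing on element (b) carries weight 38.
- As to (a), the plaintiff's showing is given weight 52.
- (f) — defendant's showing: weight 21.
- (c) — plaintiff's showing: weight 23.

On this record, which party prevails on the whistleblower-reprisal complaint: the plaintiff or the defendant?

— Issue I —
Stage I.1 (plaintiff, a more-likely-than-not showing, weight is at least 51): (a) 52 ≥ 51 — meets.
  Stage I.1 is satisfied; the plaintiff continues to bear the burden.
Stage I.2 (plaintiff, a scintilla of evidence, weight is at least 23): (b) net 64−38=26 ≥ 23 — meets; (c) 23 ≥ 23 — meets.
  The plaintiff carries the last stage.
Every stage carried; the plaintiff prevails on this issue.
— Issue II —
At Stage II.1 the plaintiff must meet the preponderance of the evidence (weight is at least 53): on (d) the weight is 55, ≥ 53, so (d) meets the standard; on (e) the weight is 55, ≥ 53, so (e) meets the standard.
  Stage II.1 is satisfied; the plaintiff continues to bear the burden.
At Stage II.2 the plaintiff must meet the preponderance of the evidence (weight is at least 53): on (f) the weight is 76 less the opposing 21 gives net 55, which does reach 53, so (f) meets the standard.
  All elements met at the final stage.
All stages carried — the plaintiff prevails on this issue.
— Issue III —
At Stage III.1 the plaintiff must meet a more-likely-than-not showing (weight is at least 53): on (g) the weight is 54, ≥ 53, so (g) meets the standard; on (h) the weight is 55, which does reach 53, so (h) meets the standard.
  All elements met. The burden passes to the defendant.
At Stage III.2 the defendant must meet a more-likely-than-not showing (weight is at least 53): on (i) the weight is 55, which does reach 53, so (i) meets the standard.
  All elements met at the final stage.
Every stage carried; the defendant prevails on this issue.
Per-issue: Issue I → plaintiff; Issue II → plaintiff; Issue III → defendant. The plaintiff must prevail on a majority of issues; overall, the plaintiff prevails.

plaintiff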